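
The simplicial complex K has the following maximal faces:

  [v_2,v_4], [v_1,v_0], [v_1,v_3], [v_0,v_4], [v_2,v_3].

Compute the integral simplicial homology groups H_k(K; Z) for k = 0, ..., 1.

We work with the vertex ordering v_0 < v_1 < v_2 < v_3 < v_4. The simplices of K, each written with vertices in increasing order, are:

  0-simplices (5): [v_0], [v_1], [v_2], [v_3], [v_4]
  1-simplices (5): [v_0,v_1], [v_0,v_4], [v_1,v_3], [v_2,v_3], [v_2,v_4]

Hence C_0 ≅ Z^5, C_1 ≅ Z^5.

∂_1: C_1 → C_0 sends each edge [p,q] (with p < q) to q − p. For instance
  ∂[v_0,v_1] = [v_1] − [v_0].
The resulting 5×5 matrix has rank 4, and its Smith normal form has invariant factors (1,1,1,1).

Computing H_k = (kernel of ∂_k) / (image of ∂_{k+1}):

  H_0: rank C_0 − rank ∂_1 = 5 − 4 = 1, and the invariant factors of ∂_1 are all 1, so H_0 = Z.
  H_1: rank ker ∂_1 − rank ∂_2 = (5 − 4) − 0 = 1, and there is no ∂_2, so H_1 = Z.

As a check, the Euler characteristic is 5 − 5 = 0, which agrees with 1 − 1 = 0.

H_0 = Z,  H_1 = Z.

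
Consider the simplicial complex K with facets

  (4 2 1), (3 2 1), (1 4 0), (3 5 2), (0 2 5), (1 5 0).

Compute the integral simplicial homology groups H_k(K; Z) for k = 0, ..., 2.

We work with the vertex ordering 0 < 1 < 2 < 3 < 4 < 5. The simplices of K, each written with vertices in increasing order, are:

  0-simplices (6): [0], [1], [2], [3], [4], [5]
  1-simplices (12): [0,1], [0,2], [0,4], [0,5], [1,2], [1,3], [1,4], [1,5], [2,3], [2,4], [2,5], [3,5]
  2-simplices (6): [0,1,4], [0,1,5], [0,2,5], [1,2,3], [1,2,4], [2,3,5]

giving chain groups C_0 ≅ Z^6, C_1 ≅ Z^12, C_2 ≅ Z^6.

The boundary map ∂_1: C_1 → C_0 maps an edge to its endpoints' difference, ∂[p,q] = q − p.
The 6×12 boundary matrix has rank 5 and Smith normal form diag(1,1,1,1,1).

The boundary map ∂_2: C_2 → C_1 maps a triangle to the signed sum of its edges. For instance
  ∂[0,2,5] = [2,5] − [0,5] + [0,2],
  ∂[0,1,5] = [1,5] − [0,5] + [0,1].
The resulting 12×6 matrix has rank 6, and its Smith normal form has invariant factors (1,1,1,1,1,1).

Computing H_k = (kernel of ∂_k) / (image of ∂_{k+1}):

  H_0: rank C_0 − rank ∂_1 = 6 − 5 = 1, and the invariant factors of ∂_1 are all 1, so H_0 ≅ Z.
  H_1: rank ker ∂_1 − rank ∂_2 = (12 − 5) − 6 = 1, and the invariant factors of ∂_2 are all 1, so H_1 ≅ Z.
  H_2: rank ker ∂_2 − rank ∂_3 = (6 − 6) − 0 = 0, and there is no ∂_3, so H_2 ≅ 0.

(K is a triangulation of the cylinder S^1 x I.)

H_0 = Z,  H_1 = Z,  H_2 = 0.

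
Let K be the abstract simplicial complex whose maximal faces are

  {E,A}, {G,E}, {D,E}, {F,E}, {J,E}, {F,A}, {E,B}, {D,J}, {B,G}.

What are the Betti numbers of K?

Fix the vertex order A < B < D < E < F < G < J and write every simplex with vertices in increasing order. Then dim K = 1 and the simplices of K are:

  0-simplices (7): A, B, D, E, F, G, J
  1-simplices (9): AE, AF, BE, BG, DE, DJ, EF, EG, EJ

so the chain groups are C_0 ≅ Z^7, C_1 ≅ Z^9.

Boundary ∂_1: C_1 → C_0 is given by ∂[p,q] = [q] − [p].
The 7×9 boundary matrix has rank 6 and Smith normal form diag(1,1,1,1,1,1).

Computing H_k = (kernel of ∂_k) / (image of ∂_{k+1}):

  H_0: rank C_0 − rank ∂_1 = 7 − 6 = 1, and the invariant factors of ∂_1 are all 1, so H_0 = Z.
  H_1: rank ker ∂_1 − rank ∂_2 = (9 − 6) − 0 = 3, and there is no ∂_2, so H_1 = Z^3.

As a check, the Euler characteristic is 7 − 9 = -2, which agrees with 1 − 3 = -2.

Hence the Betti numbers are b_0 = 1, b_1 = 3.

b_0 = 1, b_1 = 3.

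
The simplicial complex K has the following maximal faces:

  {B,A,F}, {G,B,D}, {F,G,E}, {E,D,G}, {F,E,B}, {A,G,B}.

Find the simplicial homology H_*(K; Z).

Take the total order A < B < D < E < F < G on the vertex set. Then K (dimension 2) consists of the simplices:

  0-simplices (6): A, B, D, E, F, G
  1-simplices (12): AB, AF, AG, BD, BE, BF, BG, DE, DG, EF, EG, FG
  2-simplices (6): ABF, ABG, BDG, BEF, DEG, EFG

so the chain groups are C_0 ≅ Z^6, C_1 ≅ Z^12, C_2 ≅ Z^6.

The boundary map ∂_1: C_1 → C_0 is given by ∂[p,q] = [q] − [p]. For instance
  ∂DE = E − D.
The 6×12 boundary matrix has rank 5 and Smith normal form diag(1,1,1,1,1).

∂_2: C_2 → C_1 sends each 2-simplex [p,q,r] to [q,r] − [p,r] + [p,q]. For instance
  ∂ABF = BF − AF + AB,
  ∂EFG = FG − EG + EF.
The resulting 12×6 matrix has rank 6, and its Smith normal form has invariant factors (1,1,1,1,1,1).

Now H_k = ker ∂_k / im ∂_{k+1}, so:

  H_0: rank C_0 − rank ∂_1 = 6 − 5 = 1, and the invariant factors of ∂_1 are all 1, so H_0 ≅ Z.
  H_1: rank ker ∂_1 − rank ∂_2 = (12 − 5) − 6 = 1, and the invariant factors of ∂_2 are all 1, so H_1 ≅ Z.
  H_2: rank ker ∂_2 − rank ∂_3 = (6 − 6) − 0 = 0, and there is no ∂_3, so H_2 ≅ 0.

H_0 ≅ Z,  H_1 ≅ Z,  H_2 = 0.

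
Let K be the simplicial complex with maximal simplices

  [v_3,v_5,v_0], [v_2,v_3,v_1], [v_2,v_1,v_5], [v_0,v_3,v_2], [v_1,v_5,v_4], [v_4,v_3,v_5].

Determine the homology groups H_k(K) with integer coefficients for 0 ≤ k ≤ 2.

We work with the vertex ordering v_0 < v_1 < v_2 < v_3 < v_4 < v_5. The simplices of K, each written with vertices in increasing order, are:

  0-simplices (6): [v_0], [v_1], [v_2], [v_3], [v_4], [v_5]
  1-simplices (12): [v_0,v_2], [v_0,v_3], [v_0,v_5], [v_1,v_2], [v_1,v_3], [v_1,v_4], [v_1,v_5], [v_2,v_3], [v_2,v_5], [v_3,v_4], [v_3,v_5], [v_4,v_5]
  2-simplices (6): [v_0,v_2,v_3], [v_0,v_3,v_5], [v_1,v_2,v_3], [v_1,v_2,v_5], [v_1,v_4,v_5], [v_3,v_4,v_5]

Hence C_0 ≅ Z^6, C_1 ≅ Z^12, C_2 ≅ Z^6.

∂_1: C_1 → C_0 sends each edge [p,q] (with p < q) to q − p. For instance
  ∂[v_3,v_4] = [v_4] − [v_3].
This gives a 6×12 integer matrix of rank 5; reducing to Smith normal form yields diagonal entries (1,1,1,1,1).

∂_2: C_2 → C_1 sends each 2-simplex [p,q,r] to [q,r] − [p,r] + [p,q]. For instance
  ∂[v_0,v_3,v_5] = [v_3,v_5] − [v_0,v_5] + [v_0,v_3],
  ∂[v_1,v_2,v_5] = [v_2,v_5] − [v_1,v_5] + [v_1,v_2].
The resulting 12×6 matrix has rank 6, and its Smith normal form has invariant factors (1,1,1,1,1,1).

Reading off H_k = ker ∂_k / im ∂_{k+1}:

  H_0: rank C_0 − rank ∂_1 = 6 − 5 = 1, and the invariant factors of ∂_1 are all 1, so H_0 ≅ Z.
  H_1: rank ker ∂_1 − rank ∂_2 = (12 − 5) − 6 = 1, and the invariant factors of ∂_2 are all 1, so H_1 ≅ Z.
  H_2: rank ker ∂_2 − rank ∂_3 = (6 − 6) − 0 = 0, and there is no ∂_3, so H_2 ≅ 0.

As a check, the Euler characteristic is 6 − 12 + 6 = 0, which agrees with 1 − 1 + 0 = 0.

H_0 ≅ Z,  H_1 ≅ Z,  H_2 = 0.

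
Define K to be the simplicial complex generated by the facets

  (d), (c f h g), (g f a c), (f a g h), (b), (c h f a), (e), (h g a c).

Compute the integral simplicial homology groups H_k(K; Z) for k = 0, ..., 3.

K has 8 vertices, 10 edges, 10 triangles, 5 3-simplices.
rank ∂_0 = 0, rank ∂_1 = 4 ⇒ b_0 = 8 − 0 − 4 = 4; all invariant factors of ∂_1 are 1 so no torsion. So H_0 = Z^4.
rank ∂_1 = 4, rank ∂_2 = 6 ⇒ b_1 = 10 − 4 − 6 = 0; all invariant factors of ∂_2 are 1 so no torsion. So H_1 = 0.
rank ∂_2 = 6, rank ∂_3 = 4 ⇒ b_2 = 10 − 6 − 4 = 0; all invariant factors of ∂_3 are 1 so no torsion. So H_2 = 0.
rank ∂_3 = 4, rank ∂_4 = 0 ⇒ b_3 = 5 − 4 − 0 = 1. So H_3 = Z.

H_0 = Z^4,  H_1 = 0,  H_2 = 0,  H_3 = Z.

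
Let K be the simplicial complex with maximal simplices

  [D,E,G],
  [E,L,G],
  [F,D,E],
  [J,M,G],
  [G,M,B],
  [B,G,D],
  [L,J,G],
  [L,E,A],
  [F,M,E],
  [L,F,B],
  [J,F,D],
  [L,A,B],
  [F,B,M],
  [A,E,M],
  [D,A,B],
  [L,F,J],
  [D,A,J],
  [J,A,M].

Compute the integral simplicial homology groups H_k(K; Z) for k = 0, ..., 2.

Take the total order A < B < D < E < F < G < J < L < M on the vertex set. Then K (dimension 2) consists of the simplices:

  0-simplices (9): A, B, D, E, F, G, J, L, M
  1-simplices (27): AB, AD, AE, AJ, AL, AM, BD, BF, BG, BL, BM, DE, DF, DG, DJ, EF, EG, EL, EM, FJ, FL, FM, GJ, GL, GM, JL, JM
  2-simplices (18): ABD, ABL, ADJ, AEL, AEM, AJM, BDG, BFL, BFM, BGM, DEF, DEG, DFJ, EFM, EGL, FJL, GJL, GJM

Hence C_0 ≅ Z^9, C_1 ≅ Z^27, C_2 ≅ Z^18.

∂_1: C_1 → C_0 is given by ∂[p,q] = [q] − [p].
The resulting 9×27 matrix has rank 8, and its Smith normal form has invariant factors (1,1,1,1,1,1,1,1).

The boundary map ∂_2: C_2 → C_1 acts by ∂[p,q,r] = [q,r] − [p,r] + [p,q]. For instance
  ∂BGM = GM − BM + BG,
  ∂DFJ = FJ − DJ + DF.
As a 27×18 matrix over Z this has rank 17, with invariant factors (1,1,1,1,1,1,1,1,1,1,1,1,1,1,1,1,1).

Now H_k = ker ∂_k / im ∂_{k+1}, so:

  H_0: rank C_0 − rank ∂_1 = 9 − 8 = 1, and the invariant factors of ∂_1 are all 1, so H_0 ≅ Z.
  H_1: rank ker ∂_1 − rank ∂_2 = (27 − 8) − 17 = 2, and the invariant factors of ∂_2 are all 1, so H_1 ≅ Z^2.
  H_2: rank ker ∂_2 − rank ∂_3 = (18 − 17) − 0 = 1, and there is no ∂_3, so H_2 ≅ Z.

(K is a triangulation of the torus T^2.)

H_0 = Z,  H_1 = Z^2,  H_2 = Z.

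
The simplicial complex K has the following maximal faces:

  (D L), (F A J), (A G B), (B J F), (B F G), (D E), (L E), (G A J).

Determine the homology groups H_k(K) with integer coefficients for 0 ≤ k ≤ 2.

H_0 = Z^2,  H_1 = Z^2,  H_2 = 0.

Fix the vertex order A < B < D < E < F < G < J < L and write every simplex with vertices in increasing order. Then dim K = 2 and the simplices of K are:

  0-simplices (8): A, B, D, E, F, G, J, L
  1-simplices (13): AB, AF, AG, AJ, BF, BG, BJ, DE, DL, EL, FG, FJ, GJ
  2-simplices (5): ABG, AFJ, AGJ, BFG, BFJ

giving chain groups C_0 ≅ Z^8, C_1 ≅ Z^13, C_2 ≅ Z^5.

The boundary map ∂_1: C_1 → C_0 maps an edge to its endpoints' difference, ∂[p,q] = q − p. For instance
  ∂FG = G − F.
This gives a 8×13 integer matrix of rank 6; reducing to Smith normal form yields diagonal entries (1,1,1,1,1,1).

The boundary map ∂_2: C_2 → C_1 maps a triangle to the signed sum of its edges. For instance
  ∂BFJ = FJ − BJ + BF,
  ∂ABG = BG − AG + AB.
As a 13×5 matrix over Z this has rank 5, with invariant factors (1,1,1,1,1).

From H_k ≅ ker(∂_k) / im(∂_{k+1}) we obtain:

  H_0: rank C_0 − rank ∂_1 = 8 − 6 = 2, and the invariant factors of ∂_1 are all 1, so H_0 ≅ Z^2.
  H_1: rank ker ∂_1 − rank ∂_2 = (13 − 6) − 5 = 2, and the invariant factors of ∂_2 are all 1, so H_1 ≅ Z^2.
  H_2: rank ker ∂_2 − rank ∂_3 = (5 − 5) − 0 = 0, and there is no ∂_3, so H_2 ≅ 0.

(K is a triangulation of the disjoint union of the Möbius band and the circle S^1.)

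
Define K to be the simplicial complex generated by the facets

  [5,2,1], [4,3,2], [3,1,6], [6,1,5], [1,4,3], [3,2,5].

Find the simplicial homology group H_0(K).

K has 6 vertices, 12 edges, 6 triangles.
rank ∂_0 = 0, rank ∂_1 = 5 ⇒ b_0 = 6 − 0 − 5 = 1; all invariant factors of ∂_1 are 1 so no torsion. So H_0 = Z.

H_0 = Z.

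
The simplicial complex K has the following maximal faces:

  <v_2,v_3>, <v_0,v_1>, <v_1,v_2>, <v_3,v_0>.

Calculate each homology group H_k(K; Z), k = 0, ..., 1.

Fix the vertex order v_0 < v_1 < v_2 < v_3 and write every simplex with vertices in increasing order. Then dim K = 1 and the simplices of K are:

  0-simplices (4): [v_0], [v_1], [v_2], [v_3]
  1-simplices (4): [v_0,v_1], [v_0,v_3], [v_1,v_2], [v_2,v_3]

giving chain groups C_0 ≅ Z^4, C_1 ≅ Z^4.

The boundary map ∂_1: C_1 → C_0 sends each edge [p,q] (with p < q) to q − p. For instance
  ∂[v_1,v_2] = [v_2] − [v_1].
The 4×4 boundary matrix has rank 3 and Smith normal form diag(1,1,1).

Computing H_k = (kernel of ∂_k) / (image of ∂_{k+1}):

  H_0: rank C_0 − rank ∂_1 = 4 − 3 = 1, and the invariant factors of ∂_1 are all 1, so H_0 = Z.
  H_1: rank ker ∂_1 − rank ∂_2 = (4 − 3) − 0 = 1, and there is no ∂_2, so H_1 = Z.

H_0 = Z,  H_1 = Z.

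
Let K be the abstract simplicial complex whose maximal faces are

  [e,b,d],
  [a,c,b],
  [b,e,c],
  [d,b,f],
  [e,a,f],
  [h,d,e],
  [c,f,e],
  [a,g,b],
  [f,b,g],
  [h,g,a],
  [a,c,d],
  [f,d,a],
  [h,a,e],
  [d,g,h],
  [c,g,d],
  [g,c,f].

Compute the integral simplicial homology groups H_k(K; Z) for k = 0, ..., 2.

We work with the vertex ordering a < b < c < d < e < f < g < h. The simplices of K, each written with vertices in increasing order, are:

  0-simplices (8): a, b, c, d, e, f, g, h
  1-simplices (24): ab, ac, ad, ae, af, ag, ah, bc, bd, be, bf, bg, cd, ce, cf, cg, de, df, dg, dh, ef, eh, fg, gh
  2-simplices (16): abc, abg, acd, adf, aef, aeh, agh, bce, bde, bdf, bfg, cdg, cef, cfg, deh, dgh

giving chain groups C_0 ≅ Z^8, C_1 ≅ Z^24, C_2 ≅ Z^16.

∂_1: C_1 → C_0 is given by ∂[p,q] = [q] − [p].
The resulting 8×24 matrix has rank 7, and its Smith normal form has invariant factors (1,1,1,1,1,1,1).

∂_2: C_2 → C_1 acts by ∂[p,q,r] = [q,r] − [p,r] + [p,q]. For instance
  ∂aef = ef − af + ae,
  ∂bfg = fg − bg + bf.
As a 24×16 matrix over Z this has rank 15, with invariant factors (1,1,1,1,1,1,1,1,1,1,1,1,1,1,1).

Computing H_k = (kernel of ∂_k) / (image of ∂_{k+1}):

  H_0: rank C_0 − rank ∂_1 = 8 − 7 = 1, and the invariant factors of ∂_1 are all 1, so H_0 = Z.
  H_1: rank ker ∂_1 − rank ∂_2 = (24 − 7) − 15 = 2, and the invariant factors of ∂_2 are all 1, so H_1 = Z^2.
  H_2: rank ker ∂_2 − rank ∂_3 = (16 − 15) − 0 = 1, and there is no ∂_3, so H_2 = Z.

H_0 ≅ Z,  H_1 ≅ Z^2,  H_2 ≅ Z.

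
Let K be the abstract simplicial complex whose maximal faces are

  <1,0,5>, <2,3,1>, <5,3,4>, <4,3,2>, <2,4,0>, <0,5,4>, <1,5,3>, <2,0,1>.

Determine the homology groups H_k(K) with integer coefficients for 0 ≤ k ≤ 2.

H_0 = Z,  H_1 = 0,  H_2 = Z.

K has 6 vertices, 12 edges, 8 triangles.
rank ∂_0 = 0, rank ∂_1 = 5 ⇒ b_0 = 6 − 0 − 5 = 1; all invariant factors of ∂_1 are 1 so no torsion. So H_0 ≅ Z.
rank ∂_1 = 5, rank ∂_2 = 7 ⇒ b_1 = 12 − 5 − 7 = 0; all invariant factors of ∂_2 are 1 so no torsion. So H_1 ≅ 0.
rank ∂_2 = 7, rank ∂_3 = 0 ⇒ b_2 = 8 − 7 − 0 = 1. So H_2 ≅ Z.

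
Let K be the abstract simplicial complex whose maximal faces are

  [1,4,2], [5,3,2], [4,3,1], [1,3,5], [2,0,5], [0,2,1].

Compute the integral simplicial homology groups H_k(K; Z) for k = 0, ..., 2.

H_0 = Z,  H_1 = Z,  H_2 = 0.

Fix the vertex order 0 < 1 < 2 < 3 < 4 < 5 and write every simplex with vertices in increasing order. Then dim K = 2 and the simplices of K are:

  0-simplices (6): [0], [1], [2], [3], [4], [5]
  1-simplices (12): [0,1], [0,2], [0,5], [1,2], [1,3], [1,4], [1,5], [2,3], [2,4], [2,5], [3,4], [3,5]
  2-simplices (6): [0,1,2], [0,2,5], [1,2,4], [1,3,4], [1,3,5], [2,3,5]

giving chain groups C_0 ≅ Z^6, C_1 ≅ Z^12, C_2 ≅ Z^6.

The boundary map ∂_1: C_1 → C_0 is given by ∂[p,q] = [q] − [p]. For instance
  ∂[1,2] = [2] − [1].
The resulting 6×12 matrix has rank 5, and its Smith normal form has invariant factors (1,1,1,1,1).

Boundary ∂_2: C_2 → C_1 maps a triangle to the signed sum of its edges. For instance
  ∂[0,2,5] = [2,5] − [0,5] + [0,2],
  ∂[1,3,4] = [3,4] − [1,4] + [1,3].
This gives a 12×6 integer matrix of rank 6; reducing to Smith normal form yields diagonal entries (1,1,1,1,1,1).

Reading off H_k = ker ∂_k / im ∂_{k+1}:

  H_0: rank C_0 − rank ∂_1 = 6 − 5 = 1, and the invariant factors of ∂_1 are all 1, so H_0 = Z.
  H_1: rank ker ∂_1 − rank ∂_2 = (12 − 5) − 6 = 1, and the invariant factors of ∂_2 are all 1, so H_1 = Z.
  H_2: rank ker ∂_2 − rank ∂_3 = (6 − 6) − 0 = 0, and there is no ∂_3, so H_2 = 0.

As a check, the Euler characteristic is 6 − 12 + 6 = 0, which agrees with 1 − 1 + 0 = 0.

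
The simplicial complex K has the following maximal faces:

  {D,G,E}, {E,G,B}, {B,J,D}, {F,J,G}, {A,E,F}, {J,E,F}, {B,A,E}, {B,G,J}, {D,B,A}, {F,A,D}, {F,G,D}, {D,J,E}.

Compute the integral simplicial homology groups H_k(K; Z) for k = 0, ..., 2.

H_0 = Z,  H_1 = Z/2,  H_2 = 0.

Order the vertices as A < B < D < E < F < G < J. Listing each simplex with vertices in this order, K has dimension 2 with simplices:

  0-simplices (7): A, B, D, E, F, G, J
  1-simplices (18): AB, AD, AE, AF, BD, BE, BG, BJ, DE, DF, DG, DJ, EF, EG, EJ, FG, FJ, GJ
  2-simplices (12): ABD, ABE, ADF, AEF, BDJ, BEG, BGJ, DEG, DEJ, DFG, EFJ, FGJ

so the chain groups are C_0 ≅ Z^7, C_1 ≅ Z^18, C_2 ≅ Z^12.

∂_1: C_1 → C_0 maps an edge to its endpoints' difference, ∂[p,q] = q − p. For instance
  ∂BG = G − B.
The resulting 7×18 matrix has rank 6, and its Smith normal form has invariant factors (1,1,1,1,1,1).

The boundary map ∂_2: C_2 → C_1 sends each 2-simplex [p,q,r] to [q,r] − [p,r] + [p,q]. For instance
  ∂DEJ = EJ − DJ + DE,
  ∂BEG = EG − BG + BE.
This gives a 18×12 integer matrix of rank 12; reducing to Smith normal form yields diagonal entries (1,1,1,1,1,1,1,1,1,1,1,2).

Computing H_k = (kernel of ∂_k) / (image of ∂_{k+1}):

  H_0: rank C_0 − rank ∂_1 = 7 − 6 = 1, and the invariant factors of ∂_1 are all 1, so H_0 = Z.
  H_1: rank ker ∂_1 − rank ∂_2 = (18 − 6) − 12 = 0, and ∂_2 has invariant factor 2 > 1, so H_1 = Z/2.
  H_2: rank ker ∂_2 − rank ∂_3 = (12 − 12) − 0 = 0, and there is no ∂_3, so H_2 = 0.

(K is a triangulation of the real projective plane RP^2.)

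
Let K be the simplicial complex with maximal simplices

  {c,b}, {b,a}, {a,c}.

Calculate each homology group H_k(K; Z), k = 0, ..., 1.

Take the total order a < b < c on the vertex set. Then K (dimension 1) consists of the simplices:

  0-simplices (3): a, b, c
  1-simplices (3): ab, ac, bc

giving chain groups C_0 ≅ Z^3, C_1 ≅ Z^3.

The boundary map ∂_1: C_1 → C_0 is given by ∂[p,q] = [q] − [p]. For instance
  ∂bc = c − b.
The resulting 3×3 matrix has rank 2, and its Smith normal form has invariant factors (1,1).

From H_k ≅ ker(∂_k) / im(∂_{k+1}) we obtain:

  H_0: rank C_0 − rank ∂_1 = 3 − 2 = 1, and the invariant factors of ∂_1 are all 1, so H_0 ≅ Z.
  H_1: rank ker ∂_1 − rank ∂_2 = (3 − 2) − 0 = 1, and there is no ∂_2, so H_1 ≅ Z.

As a check, the Euler characteristic is 3 − 3 = 0, which agrees with 1 − 1 = 0.
(K is a triangulation of the circle S^1.)

H_0 = Z,  H_1 = Z.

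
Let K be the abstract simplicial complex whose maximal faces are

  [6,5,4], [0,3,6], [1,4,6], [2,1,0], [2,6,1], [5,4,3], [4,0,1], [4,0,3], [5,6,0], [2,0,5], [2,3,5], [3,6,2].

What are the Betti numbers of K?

b_0 = 1, b_1 = 0, b_2 = 0.

Fix the vertex order 0 < 1 < 2 < 3 < 4 < 5 < 6 and write every simplex with vertices in increasing order. Then dim K = 2 and the simplices of K are:

  0-simplices (7): [0], [1], [2], [3], [4], [5], [6]
  1-simplices (18): [0,1], [0,2], [0,3], [0,4], [0,5], [0,6], [1,2], [1,4], [1,6], [2,3], [2,5], [2,6], [3,4], [3,5], [3,6], [4,5], [4,6], [5,6]
  2-simplices (12): [0,1,2], [0,1,4], [0,2,5], [0,3,4], [0,3,6], [0,5,6], [1,2,6], [1,4,6], [2,3,5], [2,3,6], [3,4,5], [4,5,6]

giving chain groups C_0 ≅ Z^7, C_1 ≅ Z^18, C_2 ≅ Z^12.

The boundary map ∂_1: C_1 → C_0 maps an edge to its endpoints' difference, ∂[p,q] = q − p.
As a 7×18 matrix over Z this has rank 6, with invariant factors (1,1,1,1,1,1).

The boundary map ∂_2: C_2 → C_1 acts by ∂[p,q,r] = [q,r] − [p,r] + [p,q]. For instance
  ∂[2,3,5] = [3,5] − [2,5] + [2,3],
  ∂[0,3,4] = [3,4] − [0,4] + [0,3].
This gives a 18×12 integer matrix of rank 12; reducing to Smith normal form yields diagonal entries (1,1,1,1,1,1,1,1,1,1,1,2).

From H_k ≅ ker(∂_k) / im(∂_{k+1}) we obtain:

  H_0: rank C_0 − rank ∂_1 = 7 − 6 = 1, and the invariant factors of ∂_1 are all 1, so H_0 ≅ Z.
  H_1: rank ker ∂_1 − rank ∂_2 = (18 − 6) − 12 = 0, and ∂_2 has invariant factor 2 > 1, so H_1 ≅ Z/2.
  H_2: rank ker ∂_2 − rank ∂_3 = (12 − 12) − 0 = 0, and there is no ∂_3, so H_2 ≅ 0.

As a check, the Euler characteristic is 7 − 18 + 12 = 1, which agrees with 1 − 0 + 0 = 1.

Hence the Betti numbers are b_0 = 1, b_1 = 0, b_2 = 0.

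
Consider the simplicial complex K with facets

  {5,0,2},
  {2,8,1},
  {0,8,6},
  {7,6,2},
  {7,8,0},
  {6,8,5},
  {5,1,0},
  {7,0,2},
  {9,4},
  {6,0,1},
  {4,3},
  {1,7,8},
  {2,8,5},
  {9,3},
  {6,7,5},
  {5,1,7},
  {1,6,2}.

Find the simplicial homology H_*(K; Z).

H_0 ≅ Z^2,  H_1 ≅ Z^3,  H_2 ≅ Z.

Order the vertices as 0 < 1 < 2 < 3 < 4 < 5 < 6 < 7 < 8 < 9. Listing each simplex with vertices in this order, K has dimension 2 with simplices:

  0-simplices (10): [0], [1], [2], [3], [4], [5], [6], [7], [8], [9]
  1-simplices (24): (24 of them)
  2-simplices (14): [0,1,5], [0,1,6], [0,2,5], [0,2,7], [0,6,8], [0,7,8], [1,2,6], [1,2,8], [1,5,7], [1,7,8], [2,5,8], [2,6,7], [5,6,7], [5,6,8]

so the chain groups are C_0 ≅ Z^10, C_1 ≅ Z^24, C_2 ≅ Z^14.

∂_1: C_1 → C_0 maps an edge to its endpoints' difference, ∂[p,q] = q − p.
As a 10×24 matrix over Z this has rank 8, with invariant factors (1,1,1,1,1,1,1,1).

Boundary ∂_2: C_2 → C_1 sends each 2-simplex [p,q,r] to [q,r] − [p,r] + [p,q]. For instance
  ∂[1,5,7] = [5,7] − [1,7] + [1,5],
  ∂[2,6,7] = [6,7] − [2,7] + [2,6].
The resulting 24×14 matrix has rank 13, and its Smith normal form has invariant factors (1,1,1,1,1,1,1,1,1,1,1,1,1).

Now H_k = ker ∂_k / im ∂_{k+1}, so:

  H_0: rank C_0 − rank ∂_1 = 10 − 8 = 2, and the invariant factors of ∂_1 are all 1, so H_0 ≅ Z^2.
  H_1: rank ker ∂_1 − rank ∂_2 = (24 − 8) − 13 = 3, and the invariant factors of ∂_2 are all 1, so H_1 ≅ Z^3.
  H_2: rank ker ∂_2 − rank ∂_3 = (14 − 13) − 0 = 1, and there is no ∂_3, so H_2 ≅ Z.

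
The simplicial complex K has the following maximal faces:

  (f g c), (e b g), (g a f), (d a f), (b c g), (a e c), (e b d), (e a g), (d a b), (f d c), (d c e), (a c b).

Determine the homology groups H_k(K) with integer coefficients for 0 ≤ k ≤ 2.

Order the vertices as a < b < c < d < e < f < g. Listing each simplex with vertices in this order, K has dimension 2 with simplices:

  0-simplices (7): a, b, c, d, e, f, g
  1-simplices (18): ab, ac, ad, ae, af, ag, bc, bd, be, bg, cd, ce, cf, cg, de, df, eg, fg
  2-simplices (12): abc, abd, ace, adf, aeg, afg, bcg, bde, beg, cde, cdf, cfg

so the chain groups are C_0 ≅ Z^7, C_1 ≅ Z^18, C_2 ≅ Z^12.

Boundary ∂_1: C_1 → C_0 maps an edge to its endpoints' difference, ∂[p,q] = q − p. For instance
  ∂df = f − d.
The resulting 7×18 matrix has rank 6, and its Smith normal form has invariant factors (1,1,1,1,1,1).

The boundary map ∂_2: C_2 → C_1 sends each 2-simplex [p,q,r] to [q,r] − [p,r] + [p,q]. For instance
  ∂bde = de − be + bd,
  ∂adf = df − af + ad.
This gives a 18×12 integer matrix of rank 12; reducing to Smith normal form yields diagonal entries (1,1,1,1,1,1,1,1,1,1,1,2).

Reading off H_k = ker ∂_k / im ∂_{k+1}:

  H_0: rank C_0 − rank ∂_1 = 7 − 6 = 1, and the invariant factors of ∂_1 are all 1, so H_0 ≅ Z.
  H_1: rank ker ∂_1 − rank ∂_2 = (18 − 6) − 12 = 0, and ∂_2 has invariant factor 2 > 1, so H_1 ≅ Z/2Z.
  H_2: rank ker ∂_2 − rank ∂_3 = (12 − 12) − 0 = 0, and there is no ∂_3, so H_2 ≅ 0.

H_0 ≅ Z,  H_1 ≅ Z/2Z,  H_2 = 0.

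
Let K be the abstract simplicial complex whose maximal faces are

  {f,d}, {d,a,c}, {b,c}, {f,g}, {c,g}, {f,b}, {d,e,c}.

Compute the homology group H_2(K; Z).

We work with the vertex ordering a < b < c < d < e < f < g. The simplices of K, each written with vertices in increasing order, are:

  0-simplices (7): a, b, c, d, e, f, g
  1-simplices (10): ac, ad, bc, bf, cd, ce, cg, de, df, fg
  2-simplices (2): acd, cde

giving chain groups C_0 ≅ Z^7, C_1 ≅ Z^10, C_2 ≅ Z^2.

∂_1: C_1 → C_0 is given by ∂[p,q] = [q] − [p]. For instance
  ∂bc = c − b.
The resulting 7×10 matrix has rank 6, and its Smith normal form has invariant factors (1,1,1,1,1,1).

Boundary ∂_2: C_2 → C_1 acts by ∂[p,q,r] = [q,r] − [p,r] + [p,q]. For instance
  ∂cde = de − ce + cd,
  ∂acd = cd − ad + ac.
As a 10×2 matrix over Z this has rank 2, with invariant factors (1,1).

From H_k ≅ ker(∂_k) / im(∂_{k+1}) we obtain:

  H_2: rank ker ∂_2 − rank ∂_3 = (2 − 2) − 0 = 0, and there is no ∂_3, so H_2 = 0.

H_2 ≅ 0.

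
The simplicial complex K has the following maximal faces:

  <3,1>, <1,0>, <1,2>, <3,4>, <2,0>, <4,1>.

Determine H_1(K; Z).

H_1 ≅ Z^2.

Take the total order 0 < 1 < 2 < 3 < 4 on the vertex set. Then K (dimension 1) consists of the simplices:

  0-simplices (5): [0], [1], [2], [3], [4]
  1-simplices (6): [0,1], [0,2], [1,2], [1,3], [1,4], [3,4]

Hence C_0 ≅ Z^5, C_1 ≅ Z^6.

∂_1: C_1 → C_0 maps an edge to its endpoints' difference, ∂[p,q] = q − p. For instance
  ∂[1,3] = [3] − [1].
The 5×6 boundary matrix has rank 4 and Smith normal form diag(1,1,1,1).

Now H_k = ker ∂_k / im ∂_{k+1}, so:

  H_1: rank ker ∂_1 − rank ∂_2 = (6 − 4) − 0 = 2, and there is no ∂_2, so H_1 ≅ Z^2.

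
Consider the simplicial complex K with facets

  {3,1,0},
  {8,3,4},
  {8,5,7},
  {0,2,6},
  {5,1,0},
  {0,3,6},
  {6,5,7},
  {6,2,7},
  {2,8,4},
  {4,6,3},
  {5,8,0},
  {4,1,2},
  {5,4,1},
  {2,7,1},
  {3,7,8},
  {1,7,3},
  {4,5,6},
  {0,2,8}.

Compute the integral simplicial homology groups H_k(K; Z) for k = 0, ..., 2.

Order the vertices as 0 < 1 < 2 < 3 < 4 < 5 < 6 < 7 < 8. Listing each simplex with vertices in this order, K has dimension 2 with simplices:

  0-simplices (9): [0], [1], [2], [3], [4], [5], [6], [7], [8]
  1-simplices (27): (27 of them)
  2-simplices (18): [0,1,3], [0,1,5], [0,2,6], [0,2,8], [0,3,6], [0,5,8], [1,2,4], [1,2,7], [1,3,7], [1,4,5], [2,4,8], [2,6,7], [3,4,6], [3,4,8], [3,7,8], [4,5,6], [5,6,7], [5,7,8]

so the chain groups are C_0 ≅ Z^9, C_1 ≅ Z^27, C_2 ≅ Z^18.

∂_1: C_1 → C_0 maps an edge to its endpoints' difference, ∂[p,q] = q − p. For instance
  ∂[3,8] = [8] − [3].
The resulting 9×27 matrix has rank 8, and its Smith normal form has invariant factors (1,1,1,1,1,1,1,1).

Boundary ∂_2: C_2 → C_1 sends each 2-simplex [p,q,r] to [q,r] − [p,r] + [p,q]. For instance
  ∂[0,1,5] = [1,5] − [0,5] + [0,1],
  ∂[1,4,5] = [4,5] − [1,5] + [1,4].
The 27×18 boundary matrix has rank 17 and Smith normal form diag(1,1,1,1,1,1,1,1,1,1,1,1,1,1,1,1,1).

Computing H_k = (kernel of ∂_k) / (image of ∂_{k+1}):

  H_0: rank C_0 − rank ∂_1 = 9 − 8 = 1, and the invariant factors of ∂_1 are all 1, so H_0 = Z.
  H_1: rank ker ∂_1 − rank ∂_2 = (27 − 8) − 17 = 2, and the invariant factors of ∂_2 are all 1, so H_1 = Z^2.
  H_2: rank ker ∂_2 − rank ∂_3 = (18 − 17) − 0 = 1, and there is no ∂_3, so H_2 = Z.

H_0 ≅ Z,  H_1 ≅ Z^2,  H_2 ≅ Z.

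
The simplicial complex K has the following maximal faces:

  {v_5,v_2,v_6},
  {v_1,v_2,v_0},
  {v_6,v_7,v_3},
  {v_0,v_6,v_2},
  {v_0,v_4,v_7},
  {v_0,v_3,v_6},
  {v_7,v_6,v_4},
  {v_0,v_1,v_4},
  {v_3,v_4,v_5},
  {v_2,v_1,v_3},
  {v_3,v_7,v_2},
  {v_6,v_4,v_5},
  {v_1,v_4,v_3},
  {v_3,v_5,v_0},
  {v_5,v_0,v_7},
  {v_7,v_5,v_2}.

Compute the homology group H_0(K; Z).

Fix the vertex order v_0 < v_1 < v_2 < v_3 < v_4 < v_5 < v_6 < v_7 and write every simplex with vertices in increasing order. Then dim K = 2 and the simplices of K are:

  0-simplices (8): [v_0], [v_1], [v_2], [v_3], [v_4], [v_5], [v_6], [v_7]
  1-simplices (24): (24 of them)
  2-simplices (16): (16 of them)

so the chain groups are C_0 ≅ Z^8, C_1 ≅ Z^24, C_2 ≅ Z^16.

The boundary map ∂_1: C_1 → C_0 maps an edge to its endpoints' difference, ∂[p,q] = q − p.
The resulting 8×24 matrix has rank 7, and its Smith normal form has invariant factors (1,1,1,1,1,1,1).

∂_2: C_2 → C_1 acts by ∂[p,q,r] = [q,r] − [p,r] + [p,q]. For instance
  ∂[v_0,v_1,v_4] = [v_1,v_4] − [v_0,v_4] + [v_0,v_1],
  ∂[v_3,v_6,v_7] = [v_6,v_7] − [v_3,v_7] + [v_3,v_6].
As a 24×16 matrix over Z this has rank 15, with invariant factors (1,1,1,1,1,1,1,1,1,1,1,1,1,1,1).

From H_k ≅ ker(∂_k) / im(∂_{k+1}) we obtain:

  H_0: rank C_0 − rank ∂_1 = 8 − 7 = 1, and the invariant factors of ∂_1 are all 1, so H_0 = Z.

H_0 ≅ Z.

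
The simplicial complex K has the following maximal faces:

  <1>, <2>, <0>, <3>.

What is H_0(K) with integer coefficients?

H_0 ≅ Z^4.

Take the total order 0 < 1 < 2 < 3 on the vertex set. Then K (dimension 0) consists of the simplices:

  0-simplices (4): [0], [1], [2], [3]

Hence C_0 ≅ Z^4.

Reading off H_k = ker ∂_k / im ∂_{k+1}:

  H_0: rank C_0 − rank ∂_1 = 4 − 0 = 4, and there is no ∂_1, so H_0 = Z^4.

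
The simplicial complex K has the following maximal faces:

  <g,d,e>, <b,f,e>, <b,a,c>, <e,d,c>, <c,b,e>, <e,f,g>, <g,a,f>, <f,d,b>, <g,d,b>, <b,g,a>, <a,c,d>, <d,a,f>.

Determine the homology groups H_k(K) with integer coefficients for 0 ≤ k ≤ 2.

We work with the vertex ordering a < b < c < d < e < f < g. The simplices of K, each written with vertices in increasing order, are:

  0-simplices (7): a, b, c, d, e, f, g
  1-simplices (18): ab, ac, ad, af, ag, bc, bd, be, bf, bg, cd, ce, de, df, dg, ef, eg, fg
  2-simplices (12): abc, abg, acd, adf, afg, bce, bdf, bdg, bef, cde, deg, efg

giving chain groups C_0 ≅ Z^7, C_1 ≅ Z^18, C_2 ≅ Z^12.

∂_1: C_1 → C_0 is given by ∂[p,q] = [q] − [p].
This gives a 7×18 integer matrix of rank 6; reducing to Smith normal form yields diagonal entries (1,1,1,1,1,1).

The boundary map ∂_2: C_2 → C_1 sends each 2-simplex [p,q,r] to [q,r] − [p,r] + [p,q]. For instance
  ∂abg = bg − ag + ab,
  ∂bdg = dg − bg + bd.
The resulting 18×12 matrix has rank 12, and its Smith normal form has invariant factors (1,1,1,1,1,1,1,1,1,1,1,2).

Reading off H_k = ker ∂_k / im ∂_{k+1}:

  H_0: rank C_0 − rank ∂_1 = 7 − 6 = 1, and the invariant factors of ∂_1 are all 1, so H_0 = Z.
  H_1: rank ker ∂_1 − rank ∂_2 = (18 − 6) − 12 = 0, and ∂_2 has invariant factor 2 > 1, so H_1 = Z/2Z.
  H_2: rank ker ∂_2 − rank ∂_3 = (12 − 12) − 0 = 0, and there is no ∂_3, so H_2 = 0.

As a check, the Euler characteristic is 7 − 18 + 12 = 1, which agrees with 1 − 0 + 0 = 1.

H_0 = Z,  H_1 = Z/2Z,  H_2 = 0.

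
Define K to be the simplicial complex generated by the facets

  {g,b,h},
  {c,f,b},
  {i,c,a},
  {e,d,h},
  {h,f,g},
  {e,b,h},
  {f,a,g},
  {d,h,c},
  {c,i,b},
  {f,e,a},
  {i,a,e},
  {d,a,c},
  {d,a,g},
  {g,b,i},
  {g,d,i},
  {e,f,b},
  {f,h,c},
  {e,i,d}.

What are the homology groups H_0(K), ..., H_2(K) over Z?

H_0 ≅ Z,  H_1 ≅ Z × Z/2,  H_2 = 0.

K has 9 vertices, 27 edges, 18 triangles.
rank ∂_0 = 0, rank ∂_1 = 8 ⇒ b_0 = 9 − 0 − 8 = 1; all invariant factors of ∂_1 are 1 so no torsion. So H_0 ≅ Z.
rank ∂_1 = 8, rank ∂_2 = 18 ⇒ b_1 = 27 − 8 − 18 = 1; ∂_2 has invariant factor(s) [2] giving torsion. So H_1 ≅ Z × Z/2.
rank ∂_2 = 18, rank ∂_3 = 0 ⇒ b_2 = 18 − 18 − 0 = 0. So H_2 ≅ 0.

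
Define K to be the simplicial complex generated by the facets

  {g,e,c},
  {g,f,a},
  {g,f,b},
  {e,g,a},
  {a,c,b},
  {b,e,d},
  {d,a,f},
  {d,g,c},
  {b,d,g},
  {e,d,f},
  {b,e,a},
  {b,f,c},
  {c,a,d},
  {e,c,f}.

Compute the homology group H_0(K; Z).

H_0 ≅ Z.

We work with the vertex ordering a < b < c < d < e < f < g. The simplices of K, each written with vertices in increasing order, are:

  0-simplices (7): a, b, c, d, e, f, g
  1-simplices (21): ab, ac, ad, ae, af, ag, bc, bd, be, bf, bg, cd, ce, cf, cg, de, df, dg, ef, eg, fg
  2-simplices (14): abc, abe, acd, adf, aeg, afg, bcf, bde, bdg, bfg, cdg, cef, ceg, def

Hence C_0 ≅ Z^7, C_1 ≅ Z^21, C_2 ≅ Z^14.

The boundary map ∂_1: C_1 → C_0 sends each edge [p,q] (with p < q) to q − p.
As a 7×21 matrix over Z this has rank 6, with invariant factors (1,1,1,1,1,1).

Boundary ∂_2: C_2 → C_1 sends each 2-simplex [p,q,r] to [q,r] − [p,r] + [p,q]. For instance
  ∂abe = be − ae + ab,
  ∂bfg = fg − bg + bf.
This gives a 21×14 integer matrix of rank 13; reducing to Smith normal form yields diagonal entries (1,1,1,1,1,1,1,1,1,1,1,1,1).

Computing H_k = (kernel of ∂_k) / (image of ∂_{k+1}):

  H_0: rank C_0 − rank ∂_1 = 7 − 6 = 1, and the invariant factors of ∂_1 are all 1, so H_0 = Z.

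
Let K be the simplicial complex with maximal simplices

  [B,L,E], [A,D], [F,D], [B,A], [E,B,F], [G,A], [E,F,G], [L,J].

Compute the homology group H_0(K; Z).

Take the total order A < B < D < E < F < G < J < L on the vertex set. Then K (dimension 2) consists of the simplices:

  0-simplices (8): A, B, D, E, F, G, J, L
  1-simplices (12): AB, AD, AG, BE, BF, BL, DF, EF, EG, EL, FG, JL
  2-simplices (3): BEF, BEL, EFG

so the chain groups are C_0 ≅ Z^8, C_1 ≅ Z^12, C_2 ≅ Z^3.

The boundary map ∂_1: C_1 → C_0 sends each edge [p,q] (with p < q) to q − p. For instance
  ∂AG = G − A.
The 8×12 boundary matrix has rank 7 and Smith normal form diag(1,1,1,1,1,1,1).

∂_2: C_2 → C_1 sends each 2-simplex [p,q,r] to [q,r] − [p,r] + [p,q]. For instance
  ∂EFG = FG − EG + EF,
  ∂BEF = EF − BF + BE.
The 12×3 boundary matrix has rank 3 and Smith normal form diag(1,1,1).

From H_k ≅ ker(∂_k) / im(∂_{k+1}) we obtain:

  H_0: rank C_0 − rank ∂_1 = 8 − 7 = 1, and the invariant factors of ∂_1 are all 1, so H_0 = Z.

H_0 = Z.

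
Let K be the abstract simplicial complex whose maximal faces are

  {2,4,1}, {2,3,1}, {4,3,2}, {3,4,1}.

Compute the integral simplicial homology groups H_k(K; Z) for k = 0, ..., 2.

H_0 ≅ Z,  H_1 = 0,  H_2 ≅ Z.

Order the vertices as 1 < 2 < 3 < 4. Listing each simplex with vertices in this order, K has dimension 2 with simplices:

  0-simplices (4): [1], [2], [3], [4]
  1-simplices (6): [1,2], [1,3], [1,4], [2,3], [2,4], [3,4]
  2-simplices (4): [1,2,3], [1,2,4], [1,3,4], [2,3,4]

Hence C_0 ≅ Z^4, C_1 ≅ Z^6, C_2 ≅ Z^4.

∂_1: C_1 → C_0 sends each edge [p,q] (with p < q) to q − p. For instance
  ∂[3,4] = [4] − [3].
This gives a 4×6 integer matrix of rank 3; reducing to Smith normal form yields diagonal entries (1,1,1).

The boundary map ∂_2: C_2 → C_1 acts by ∂[p,q,r] = [q,r] − [p,r] + [p,q]. For instance
  ∂[1,2,4] = [2,4] − [1,4] + [1,2],
  ∂[2,3,4] = [3,4] − [2,4] + [2,3].
This gives a 6×4 integer matrix of rank 3; reducing to Smith normal form yields diagonal entries (1,1,1).

Now H_k = ker ∂_k / im ∂_{k+1}, so:

  H_0: rank C_0 − rank ∂_1 = 4 − 3 = 1, and the invariant factors of ∂_1 are all 1, so H_0 = Z.
  H_1: rank ker ∂_1 − rank ∂_2 = (6 − 3) − 3 = 0, and the invariant factors of ∂_2 are all 1, so H_1 = 0.
  H_2: rank ker ∂_2 − rank ∂_3 = (4 − 3) − 0 = 1, and there is no ∂_3, so H_2 = Z.

As a check, the Euler characteristic is 4 − 6 + 4 = 2, which agrees with 1 − 0 + 1 = 2.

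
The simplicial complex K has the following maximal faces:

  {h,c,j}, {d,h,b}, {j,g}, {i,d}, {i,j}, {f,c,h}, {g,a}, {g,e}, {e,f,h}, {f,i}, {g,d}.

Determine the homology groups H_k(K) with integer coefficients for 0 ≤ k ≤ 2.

We work with the vertex ordering a < b < c < d < e < f < g < h < i < j. The simplices of K, each written with vertices in increasing order, are:

  0-simplices (10): a, b, c, d, e, f, g, h, i, j
  1-simplices (17): ag, bd, bh, cf, ch, cj, dg, dh, di, ef, eg, eh, fh, fi, gj, hj, ij
  2-simplices (4): bdh, cfh, chj, efh

giving chain groups C_0 ≅ Z^10, C_1 ≅ Z^17, C_2 ≅ Z^4.

The boundary map ∂_1: C_1 → C_0 maps an edge to its endpoints' difference, ∂[p,q] = q − p. For instance
  ∂dg = g − d.
As a 10×17 matrix over Z this has rank 9, with invariant factors (1,1,1,1,1,1,1,1,1).

Boundary ∂_2: C_2 → C_1 maps a triangle to the signed sum of its edges. For instance
  ∂chj = hj − cj + ch,
  ∂cfh = fh − ch + cf.
The resulting 17×4 matrix has rank 4, and its Smith normal form has invariant factors (1,1,1,1).

From H_k ≅ ker(∂_k) / im(∂_{k+1}) we obtain:

  H_0: rank C_0 − rank ∂_1 = 10 − 9 = 1, and the invariant factors of ∂_1 are all 1, so H_0 ≅ Z.
  H_1: rank ker ∂_1 − rank ∂_2 = (17 − 9) − 4 = 4, and the invariant factors of ∂_2 are all 1, so H_1 ≅ Z^4.
  H_2: rank ker ∂_2 − rank ∂_3 = (4 − 4) − 0 = 0, and there is no ∂_3, so H_2 ≅ 0.

As a check, the Euler characteristic is 10 − 17 + 4 = -3, which agrees with 1 − 4 + 0 = -3.

H_0 ≅ Z,  H_1 ≅ Z^4,  H_2 = 0.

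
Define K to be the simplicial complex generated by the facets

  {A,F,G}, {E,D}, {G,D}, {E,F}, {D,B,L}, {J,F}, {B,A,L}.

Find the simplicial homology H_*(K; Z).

H_0 ≅ Z,  H_1 ≅ Z^2,  H_2 = 0.

Fix the vertex order A < B < D < E < F < G < J < L and write every simplex with vertices in increasing order. Then dim K = 2 and the simplices of K are:

  0-simplices (8): A, B, D, E, F, G, J, L
  1-simplices (12): AB, AF, AG, AL, BD, BL, DE, DG, DL, EF, FG, FJ
  2-simplices (3): ABL, AFG, BDL

so the chain groups are C_0 ≅ Z^8, C_1 ≅ Z^12, C_2 ≅ Z^3.

The boundary map ∂_1: C_1 → C_0 is given by ∂[p,q] = [q] − [p]. For instance
  ∂DL = L − D.
This gives a 8×12 integer matrix of rank 7; reducing to Smith normal form yields diagonal entries (1,1,1,1,1,1,1).

∂_2: C_2 → C_1 sends each 2-simplex [p,q,r] to [q,r] − [p,r] + [p,q]. For instance
  ∂ABL = BL − AL + AB,
  ∂BDL = DL − BL + BD.
The 12×3 boundary matrix has rank 3 and Smith normal form diag(1,1,1).

From H_k ≅ ker(∂_k) / im(∂_{k+1}) we obtain:

  H_0: rank C_0 − rank ∂_1 = 8 − 7 = 1, and the invariant factors of ∂_1 are all 1, so H_0 = Z.
  H_1: rank ker ∂_1 − rank ∂_2 = (12 − 7) − 3 = 2, and the invariant factors of ∂_2 are all 1, so H_1 = Z^2.
  H_2: rank ker ∂_2 − rank ∂_3 = (3 − 3) − 0 = 0, and there is no ∂_3, so H_2 = 0.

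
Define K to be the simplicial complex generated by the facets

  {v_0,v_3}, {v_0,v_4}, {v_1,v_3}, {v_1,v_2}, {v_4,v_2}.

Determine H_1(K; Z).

H_1 = Z.

Fix the vertex order v_0 < v_1 < v_2 < v_3 < v_4 and write every simplex with vertices in increasing order. Then dim K = 1 and the simplices of K are:

  0-simplices (5): [v_0], [v_1], [v_2], [v_3], [v_4]
  1-simplices (5): [v_0,v_3], [v_0,v_4], [v_1,v_2], [v_1,v_3], [v_2,v_4]

Hence C_0 ≅ Z^5, C_1 ≅ Z^5.

∂_1: C_1 → C_0 maps an edge to its endpoints' difference, ∂[p,q] = q − p.
The 5×5 boundary matrix has rank 4 and Smith normal form diag(1,1,1,1).

Now H_k = ker ∂_k / im ∂_{k+1}, so:

  H_1: rank ker ∂_1 − rank ∂_2 = (5 − 4) − 0 = 1, and there is no ∂_2, so H_1 = Z.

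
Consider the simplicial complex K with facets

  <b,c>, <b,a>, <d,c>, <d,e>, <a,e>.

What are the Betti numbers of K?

b_0 = 1, b_1 = 1.

K has 5 vertices, 5 edges.
rank ∂_0 = 0, rank ∂_1 = 4 ⇒ b_0 = 5 − 0 − 4 = 1; all invariant factors of ∂_1 are 1 so no torsion. So H_0 = Z.
rank ∂_1 = 4, rank ∂_2 = 0 ⇒ b_1 = 5 − 4 − 0 = 1. So H_1 = Z.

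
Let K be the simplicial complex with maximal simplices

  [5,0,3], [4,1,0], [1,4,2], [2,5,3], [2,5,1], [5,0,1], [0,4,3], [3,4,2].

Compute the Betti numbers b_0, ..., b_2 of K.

b_0 = 1, b_1 = 0, b_2 = 1.

We work with the vertex ordering 0 < 1 < 2 < 3 < 4 < 5. The simplices of K, each written with vertices in increasing order, are:

  0-simplices (6): [0], [1], [2], [3], [4], [5]
  1-simplices (12): [0,1], [0,3], [0,4], [0,5], [1,2], [1,4], [1,5], [2,3], [2,4], [2,5], [3,4], [3,5]
  2-simplices (8): [0,1,4], [0,1,5], [0,3,4], [0,3,5], [1,2,4], [1,2,5], [2,3,4], [2,3,5]

giving chain groups C_0 ≅ Z^6, C_1 ≅ Z^12, C_2 ≅ Z^8.

Boundary ∂_1: C_1 → C_0 maps an edge to its endpoints' difference, ∂[p,q] = q − p. For instance
  ∂[0,3] = [3] − [0].
The 6×12 boundary matrix has rank 5 and Smith normal form diag(1,1,1,1,1).

The boundary map ∂_2: C_2 → C_1 sends each 2-simplex [p,q,r] to [q,r] − [p,r] + [p,q]. For instance
  ∂[1,2,4] = [2,4] − [1,4] + [1,2],
  ∂[2,3,4] = [3,4] − [2,4] + [2,3].
The 12×8 boundary matrix has rank 7 and Smith normal form diag(1,1,1,1,1,1,1).

From H_k ≅ ker(∂_k) / im(∂_{k+1}) we obtain:

  H_0: rank C_0 − rank ∂_1 = 6 − 5 = 1, and the invariant factors of ∂_1 are all 1, so H_0 = Z.
  H_1: rank ker ∂_1 − rank ∂_2 = (12 − 5) − 7 = 0, and the invariant factors of ∂_2 are all 1, so H_1 = 0.
  H_2: rank ker ∂_2 − rank ∂_3 = (8 − 7) − 0 = 1, and there is no ∂_3, so H_2 = Z.

(K is a triangulation of the 2-sphere S^2.)

Hence the Betti numbers are b_0 = 1, b_1 = 0, b_2 = 1.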